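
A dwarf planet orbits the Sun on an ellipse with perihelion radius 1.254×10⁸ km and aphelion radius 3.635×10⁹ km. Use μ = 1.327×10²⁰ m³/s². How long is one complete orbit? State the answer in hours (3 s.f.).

Semi-major axis a = (r_p + r_a)/2 = (1.2540×10⁸ + 3.6350×10⁹)/2 = 1.8802×10⁹ km = 1.880×10¹² m.
By Kepler's third law T = 2π√(a³/μ) = 2π × 2.238×10⁸ = 1.406×10⁹ s.
= 3.906×10⁵ hours.

T ≈ 391000 hours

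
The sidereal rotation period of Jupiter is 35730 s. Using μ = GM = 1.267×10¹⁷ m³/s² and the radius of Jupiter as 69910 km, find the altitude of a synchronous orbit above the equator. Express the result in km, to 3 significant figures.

h_sync ≈ 90100 km

A synchronous orbit has period T, so by Kepler's third law a = (μT²/4π²)^(1/3).
μT²/4π² = 1.267×10¹⁷ × (3.573×10⁴)² / 39.48 = 4.097×10²⁴ m³.
a = 1.600×10⁸ m = 1.6002×10⁵ km.
Altitude h = a − R = 1.6002×10⁵ − 69910 = 90105 km.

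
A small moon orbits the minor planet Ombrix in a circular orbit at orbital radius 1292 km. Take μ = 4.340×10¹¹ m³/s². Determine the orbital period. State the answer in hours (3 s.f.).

T ≈ 3.89 hours

r = 1292 km = 1.292×10⁶ m.
Kepler's third law: T = 2π√(r³/μ) = 2π√((1.292×10⁶)³ / 4.340×10¹¹).
r³/μ = 4.969×10⁶ s², so T = 2π × 2.229×10³ = 1.401×10⁴ s.
Converting: 1.401×10⁴ s ÷ 3600 = 3.891 hours.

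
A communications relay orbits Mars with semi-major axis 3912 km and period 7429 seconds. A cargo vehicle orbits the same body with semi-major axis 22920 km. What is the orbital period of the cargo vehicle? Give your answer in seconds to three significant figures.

Kepler's third law: T² ∝ a³, so T₂ = T₁ (a₂/a₁)^(3/2).
a₂/a₁ = 5.859, (a₂/a₁)^(3/2) = 14.18.
T₂ = 7429 × 14.18 = 1.054×10⁵ seconds.

T₂ ≈ 1.05×10⁵ seconds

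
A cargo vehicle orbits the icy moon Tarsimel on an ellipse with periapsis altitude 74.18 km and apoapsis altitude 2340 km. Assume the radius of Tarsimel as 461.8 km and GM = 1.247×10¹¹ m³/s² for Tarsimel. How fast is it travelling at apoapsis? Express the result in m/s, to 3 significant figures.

v ≈ 120 m/s

r_p = 461.8 + 74.18 = 535.98 km = 5.3598×10⁵ m.
r_a = 461.8 + 2340 = 2801.8 km = 2.8018×10⁶ m.
Semi-major axis a = (r_p + r_a)/2 = 1668.9 km = 1.669×10⁶ m.
Vis-viva: v² = μ(2/r − 1/a) = 1.247×10¹¹ × (7.138×10⁻⁷ − 5.992×10⁻⁷) = 1.429×10⁴ m²/s².
v = 119.6 m/s.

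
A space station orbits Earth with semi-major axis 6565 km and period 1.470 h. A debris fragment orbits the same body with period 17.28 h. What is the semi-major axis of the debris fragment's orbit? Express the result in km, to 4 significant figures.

Kepler's third law: a³ ∝ T², so a₂ = a₁ (T₂/T₁)^(2/3).
T₂/T₁ = 11.76, (T₂/T₁)^(2/3) = 5.170.
a₂ = 6565 × 5.170 = 33940 km.

a₂ ≈ 33940 km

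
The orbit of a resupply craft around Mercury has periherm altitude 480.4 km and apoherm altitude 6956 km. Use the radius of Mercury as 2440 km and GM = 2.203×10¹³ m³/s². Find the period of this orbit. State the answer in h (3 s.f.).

T ≈ 5.68 h

r_p = 2440 + 480.4 = 2920.4 km = 2.9204×10⁶ m.
r_a = 2440 + 6956 = 9396.0 km = 9.3960×10⁶ m.
Semi-major axis a = (r_p + r_a)/2 = (2920.4 + 9396.0)/2 = 6158.2 km = 6.158×10⁶ m.
By Kepler's third law T = 2π√(a³/μ) = 2π × 3.256×10³ = 2.046×10⁴ s.
= 5.683 h.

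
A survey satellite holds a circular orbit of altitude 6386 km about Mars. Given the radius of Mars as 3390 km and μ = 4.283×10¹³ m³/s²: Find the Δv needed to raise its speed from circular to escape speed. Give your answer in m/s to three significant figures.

r = 3390 + 6386 = 9776.0 km = 9.7760×10⁶ m.
Circular speed v_c = √(μ/r) = 2093 m/s.
Escape speed v_esc = √(2μ/r) = √2 × v_c = 2960 m/s.
Δv = v_esc − v_c = 867.0 m/s.

Δv ≈ 867 m/s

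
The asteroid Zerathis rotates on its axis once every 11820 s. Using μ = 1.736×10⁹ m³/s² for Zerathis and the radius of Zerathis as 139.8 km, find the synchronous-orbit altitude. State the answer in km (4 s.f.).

h_sync ≈ 43.35 km

A synchronous orbit has period T, so by Kepler's third law a = (μT²/4π²)^(1/3).
μT²/4π² = 1.736×10⁹ × (1.182×10⁴)² / 39.48 = 6.144×10¹⁵ m³.
a = 1.832×10⁵ m = 183.15 km.
Altitude h = a − R = 183.15 − 139.8 = 43.351 km.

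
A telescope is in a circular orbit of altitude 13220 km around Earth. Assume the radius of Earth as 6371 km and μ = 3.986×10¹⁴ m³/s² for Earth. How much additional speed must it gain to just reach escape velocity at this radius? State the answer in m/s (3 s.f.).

r = 6371 + 13220 = 19591 km = 1.9591×10⁷ m.
Circular speed v_c = √(μ/r) = 4511 m/s.
Escape speed v_esc = √(2μ/r) = √2 × v_c = 6379 m/s.
Δv = v_esc − v_c = 1868 m/s.

Δv ≈ 1870 m/s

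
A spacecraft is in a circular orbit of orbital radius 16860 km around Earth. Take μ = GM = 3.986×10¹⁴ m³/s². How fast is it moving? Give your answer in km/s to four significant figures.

r = 16860 km = 1.686×10⁷ m.
For a circular orbit v = √(μ/r) = √(3.986×10¹⁴ / 1.686×10⁷) = √(2.364×10⁷) = 4862 m/s.
That is 4.862 km/s.

v ≈ 4.862 km/s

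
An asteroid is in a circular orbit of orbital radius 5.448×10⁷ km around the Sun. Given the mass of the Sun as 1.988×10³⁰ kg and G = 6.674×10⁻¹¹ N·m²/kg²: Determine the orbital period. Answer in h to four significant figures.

T ≈ 1927 h

μ = GM = 6.674×10⁻¹¹ × 1.988×10³⁰ = 1.327×10²⁰ m³/s².
r = 5.448×10⁷ km = 5.448×10¹⁰ m.
Kepler's third law: T = 2π√(r³/μ) = 2π√((5.448×10¹⁰)³ / 1.327×10²⁰).
r³/μ = 1.219×10¹² s², so T = 2π × 1.104×10⁶ = 6.936×10⁶ s.
Converting: 6.936×10⁶ s ÷ 3600 = 1927 h.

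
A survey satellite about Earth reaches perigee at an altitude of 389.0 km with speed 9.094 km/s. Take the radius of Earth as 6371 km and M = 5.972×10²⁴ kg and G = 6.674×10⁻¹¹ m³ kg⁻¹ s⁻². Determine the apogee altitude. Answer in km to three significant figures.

apogee altitude ≈ 9500 km

μ = GM = 6.674×10⁻¹¹ × 5.972×10²⁴ = 3.986×10¹⁴ m³/s².
r_p = 6371 + 389.0 = 6760.0 km = 6.760×10⁶ m.
Specific energy ε = v²/2 − μ/r = -1.761×10⁷ J/kg, so a = −μ/(2ε) = 1.132×10⁷ m.
The apsides satisfy r_p + r_a = 2a, so the apogee radius is 2a − r_p = 1.587×10⁷ m = 15873 km.
Apogee altitude = 15873 − 6371 = 9502.5 km.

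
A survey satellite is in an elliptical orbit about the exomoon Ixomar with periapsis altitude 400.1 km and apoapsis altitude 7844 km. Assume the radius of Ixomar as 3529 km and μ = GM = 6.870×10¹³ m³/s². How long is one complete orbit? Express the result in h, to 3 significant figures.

r_p = 3529 + 400.1 = 3929.1 km = 3.9291×10⁶ m.
r_a = 3529 + 7844 = 11373 km = 1.1373×10⁷ m.
Semi-major axis a = (r_p + r_a)/2 = (3929.1 + 11373)/2 = 7651.1 km = 7.651×10⁶ m.
By Kepler's third law T = 2π√(a³/μ) = 2π × 2.553×10³ = 1.604×10⁴ s.
= 4.456 h.

T ≈ 4.46 h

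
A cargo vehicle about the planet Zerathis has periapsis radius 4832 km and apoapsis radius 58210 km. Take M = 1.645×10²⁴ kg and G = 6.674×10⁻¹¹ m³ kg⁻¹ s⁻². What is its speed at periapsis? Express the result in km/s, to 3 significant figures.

μ = GM = 6.674×10⁻¹¹ × 1.645×10²⁴ = 1.098×10¹⁴ m³/s².
Semi-major axis a = (r_p + r_a)/2 = 31521 km = 3.152×10⁷ m.
Vis-viva: v² = μ(2/r − 1/a) = 1.098×10¹⁴ × (4.139×10⁻⁷ − 3.172×10⁻⁸) = 4.196×10⁷ m²/s².
v = 6478 m/s = 6.478 km/s.

v ≈ 6.48 km/s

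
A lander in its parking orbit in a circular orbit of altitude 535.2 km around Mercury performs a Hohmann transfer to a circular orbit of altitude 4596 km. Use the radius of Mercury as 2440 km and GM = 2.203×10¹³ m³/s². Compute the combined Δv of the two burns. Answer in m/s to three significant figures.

r₁ = 2440 + 535.2 = 2975.2 km = 2.9752×10⁶ m.
r₂ = 2440 + 4596 = 7036.0 km = 7.0360×10⁶ m.
Transfer ellipse a_t = (r₁ + r₂)/2 = 5.006×10⁶ m.
At r₁: circular v_c1 = √(μ/r₁) = 2721 m/s; transfer-periherm v_p = √[μ(2/r₁ − 1/a_t)] = 3226 m/s.
Δv₁ = v_p − v_c1 = 505.0 m/s.
At r₂: circular v_c2 = √(μ/r₂) = 1769 m/s; transfer-apoherm v_a = √[μ(2/r₂ − 1/a_t)] = 1364 m/s.
Δv₂ = v_c2 − v_a = 405.3 m/s.
Total Δv = Δv₁ + Δv₂ = 910.3 m/s.

Δv_total ≈ 910 m/s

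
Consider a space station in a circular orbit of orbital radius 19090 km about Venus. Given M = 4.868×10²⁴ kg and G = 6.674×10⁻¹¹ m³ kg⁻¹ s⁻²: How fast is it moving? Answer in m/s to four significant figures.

μ = GM = 6.674×10⁻¹¹ × 4.868×10²⁴ = 3.249×10¹⁴ m³/s².
r = 19090 km = 1.909×10⁷ m.
For a circular orbit v = √(μ/r) = √(3.249×10¹⁴ / 1.909×10⁷) = √(1.702×10⁷) = 4125 m/s.

v ≈ 4125 m/s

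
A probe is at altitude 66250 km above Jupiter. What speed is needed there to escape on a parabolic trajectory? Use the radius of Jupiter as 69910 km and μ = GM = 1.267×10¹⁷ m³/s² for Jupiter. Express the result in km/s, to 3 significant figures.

v_esc ≈ 43.1 km/s

r = 69910 + 66250 = 136160 km = 1.3616×10⁸ m.
Escape speed v_esc = √(2μ/r) = √(2 × 1.267×10¹⁷ / 1.362×10⁸) = √(1.861×10⁹) = 43140 m/s.
= 43.14 km/s.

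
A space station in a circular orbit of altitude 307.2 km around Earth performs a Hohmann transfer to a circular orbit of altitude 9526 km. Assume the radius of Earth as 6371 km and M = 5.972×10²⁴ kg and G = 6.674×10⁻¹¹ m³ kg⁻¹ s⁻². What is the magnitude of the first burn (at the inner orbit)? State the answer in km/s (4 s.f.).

μ = GM = 6.674×10⁻¹¹ × 5.972×10²⁴ = 3.986×10¹⁴ m³/s².
r₁ = 6371 + 307.2 = 6678.2 km = 6.6782×10⁶ m.
r₂ = 6371 + 9526 = 15897 km = 1.5897×10⁷ m.
Transfer ellipse a_t = (r₁ + r₂)/2 = 1.129×10⁷ m.
At r₁: circular v_c1 = √(μ/r₁) = 7725 m/s; transfer-perigee v_p = √[μ(2/r₁ − 1/a_t)] = 9168 m/s.
Δv₁ = v_p − v_c1 = 1443 m/s.
= 1.443 km/s.

Δv ≈ 1.443 km/s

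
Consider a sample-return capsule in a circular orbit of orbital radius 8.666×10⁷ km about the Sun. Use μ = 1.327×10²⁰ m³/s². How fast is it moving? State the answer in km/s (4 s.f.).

r = 8.666×10⁷ km = 8.666×10¹⁰ m.
For a circular orbit v = √(μ/r) = √(1.327×10²⁰ / 8.666×10¹⁰) = √(1.531×10⁹) = 39130 m/s.
That is 39.13 km/s.

v ≈ 39.13 km/s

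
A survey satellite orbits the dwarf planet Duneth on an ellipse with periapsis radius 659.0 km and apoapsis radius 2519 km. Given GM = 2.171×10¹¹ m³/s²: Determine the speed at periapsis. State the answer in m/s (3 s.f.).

v ≈ 723 m/s

Semi-major axis a = (r_p + r_a)/2 = 1589.0 km = 1.589×10⁶ m.
Vis-viva: v² = μ(2/r − 1/a) = 2.171×10¹¹ × (3.035×10⁻⁶ − 6.293×10⁻⁷) = 5.223×10⁵ m²/s².
v = 722.7 m/s.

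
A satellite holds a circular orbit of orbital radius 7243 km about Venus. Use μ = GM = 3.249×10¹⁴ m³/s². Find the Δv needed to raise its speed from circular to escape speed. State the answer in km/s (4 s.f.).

Δv ≈ 2.774 km/s

r = 7243 km = 7.243×10⁶ m.
Circular speed v_c = √(μ/r) = 6698 m/s.
Escape speed v_esc = √(2μ/r) = √2 × v_c = 9472 m/s.
Δv = v_esc − v_c = 2774 m/s = 2.774 km/s.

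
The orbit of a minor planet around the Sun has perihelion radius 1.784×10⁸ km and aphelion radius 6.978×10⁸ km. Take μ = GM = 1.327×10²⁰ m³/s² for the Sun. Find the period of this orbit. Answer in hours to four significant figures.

T ≈ 43930 hours

Semi-major axis a = (r_p + r_a)/2 = (1.7840×10⁸ + 6.9780×10⁸)/2 = 4.3810×10⁸ km = 4.381×10¹¹ m.
By Kepler's third law T = 2π√(a³/μ) = 2π × 2.517×10⁷ = 1.582×10⁸ s.
= 43930 hours.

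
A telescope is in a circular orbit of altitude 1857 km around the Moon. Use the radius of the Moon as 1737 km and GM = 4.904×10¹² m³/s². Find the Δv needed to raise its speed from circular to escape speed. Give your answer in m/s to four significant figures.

Δv ≈ 483.8 m/s

r = 1737 + 1857 = 3594.0 km = 3.5940×10⁶ m.
Circular speed v_c = √(μ/r) = 1168 m/s.
Escape speed v_esc = √(2μ/r) = √2 × v_c = 1652 m/s.
Δv = v_esc − v_c = 483.8 m/s.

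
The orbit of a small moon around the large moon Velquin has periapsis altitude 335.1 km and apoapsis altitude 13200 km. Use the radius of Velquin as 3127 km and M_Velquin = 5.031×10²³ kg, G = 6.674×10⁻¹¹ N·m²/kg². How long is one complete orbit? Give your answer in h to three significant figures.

μ = GM = 6.674×10⁻¹¹ × 5.031×10²³ = 3.358×10¹³ m³/s².
r_p = 3127 + 335.1 = 3462.1 km = 3.4621×10⁶ m.
r_a = 3127 + 13200 = 16327 km = 1.6327×10⁷ m.
Semi-major axis a = (r_p + r_a)/2 = (3462.1 + 16327)/2 = 9894.5 km = 9.895×10⁶ m.
By Kepler's third law T = 2π√(a³/μ) = 2π × 5.371×10³ = 3.375×10⁴ s.
= 9.375 h.

T ≈ 9.37 h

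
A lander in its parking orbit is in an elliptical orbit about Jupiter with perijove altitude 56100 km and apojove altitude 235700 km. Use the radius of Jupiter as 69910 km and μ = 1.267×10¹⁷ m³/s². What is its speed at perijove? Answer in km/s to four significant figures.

r_p = 69910 + 56100 = 126010 km = 1.2601×10⁸ m.
r_a = 69910 + 235700 = 305610 km = 3.0561×10⁸ m.
Semi-major axis a = (r_p + r_a)/2 = 2.1581×10⁵ km = 2.158×10⁸ m.
Vis-viva: v² = μ(2/r − 1/a) = 1.267×10¹⁷ × (1.587×10⁻⁸ − 4.634×10⁻⁹) = 1.424×10⁹ m²/s².
v = 37730 m/s = 37.73 km/s.

v ≈ 37.73 km/s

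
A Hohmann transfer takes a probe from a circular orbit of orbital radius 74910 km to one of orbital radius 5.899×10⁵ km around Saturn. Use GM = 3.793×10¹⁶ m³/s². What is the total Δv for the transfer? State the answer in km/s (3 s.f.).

r₁ = 74910 km = 7.491×10⁷ m.
r₂ = 5.899×10⁵ km = 5.899×10⁸ m.
Transfer ellipse a_t = (r₁ + r₂)/2 = 3.324×10⁸ m.
At r₁: circular v_c1 = √(μ/r₁) = 22500 m/s; transfer-perikrone v_p = √[μ(2/r₁ − 1/a_t)] = 29980 m/s.
Δv₁ = v_p − v_c1 = 7474 m/s.
At r₂: circular v_c2 = √(μ/r₂) = 8019 m/s; transfer-apokrone v_a = √[μ(2/r₂ − 1/a_t)] = 3807 m/s.
Δv₂ = v_c2 − v_a = 4212 m/s.
Total Δv = Δv₁ + Δv₂ = 11690 m/s = 11.69 km/s.

Δv_total ≈ 11.7 km/s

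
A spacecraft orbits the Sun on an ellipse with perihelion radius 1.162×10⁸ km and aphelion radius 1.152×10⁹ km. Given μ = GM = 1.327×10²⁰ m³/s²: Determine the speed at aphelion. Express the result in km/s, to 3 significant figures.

v ≈ 4.59 km/s

Semi-major axis a = (r_p + r_a)/2 = 6.3410×10⁸ km = 6.341×10¹¹ m.
Vis-viva: v² = μ(2/r − 1/a) = 1.327×10²⁰ × (1.736×10⁻¹² − 1.577×10⁻¹²) = 2.111×10⁷ m²/s².
v = 4594 m/s = 4.594 km/s.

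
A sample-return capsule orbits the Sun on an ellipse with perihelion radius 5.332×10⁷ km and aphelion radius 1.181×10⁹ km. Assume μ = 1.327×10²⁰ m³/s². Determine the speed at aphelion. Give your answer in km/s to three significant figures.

Semi-major axis a = (r_p + r_a)/2 = 6.1716×10⁸ km = 6.172×10¹¹ m.
Vis-viva: v² = μ(2/r − 1/a) = 1.327×10²⁰ × (1.693×10⁻¹² − 1.620×10⁻¹²) = 9.708×10⁶ m²/s².
v = 3116 m/s = 3.116 km/s.

v ≈ 3.12 km/s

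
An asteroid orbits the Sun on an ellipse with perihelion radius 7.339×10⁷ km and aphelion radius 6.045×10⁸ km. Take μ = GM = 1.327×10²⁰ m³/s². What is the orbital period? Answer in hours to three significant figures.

Semi-major axis a = (r_p + r_a)/2 = (7.3390×10⁷ + 6.0450×10⁸)/2 = 3.3894×10⁸ km = 3.389×10¹¹ m.
By Kepler's third law T = 2π√(a³/μ) = 2π × 1.713×10⁷ = 1.076×10⁸ s.
= 29900 hours.

T ≈ 29900 hours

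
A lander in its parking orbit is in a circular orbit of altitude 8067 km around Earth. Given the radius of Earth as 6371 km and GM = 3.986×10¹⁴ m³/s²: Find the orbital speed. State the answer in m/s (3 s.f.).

v ≈ 5250 m/s

r = 6371 + 8067 = 14438 km = 1.4438×10⁷ m.
For a circular orbit v = √(μ/r) = √(3.986×10¹⁴ / 1.444×10⁷) = √(2.761×10⁷) = 5254 m/s.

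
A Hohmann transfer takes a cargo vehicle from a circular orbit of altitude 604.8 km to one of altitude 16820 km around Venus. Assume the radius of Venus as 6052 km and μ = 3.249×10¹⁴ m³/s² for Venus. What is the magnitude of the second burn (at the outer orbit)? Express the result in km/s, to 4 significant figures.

Δv ≈ 1.238 km/s

r₁ = 6052 + 604.8 = 6656.8 km = 6.6568×10⁶ m.
r₂ = 6052 + 16820 = 22872 km = 2.2872×10⁷ m.
Transfer ellipse a_t = (r₁ + r₂)/2 = 1.476×10⁷ m.
At r₁: circular v_c1 = √(μ/r₁) = 6986 m/s; transfer-periapsis v_p = √[μ(2/r₁ − 1/a_t)] = 8695 m/s.
At r₂: circular v_c2 = √(μ/r₂) = 3769 m/s; transfer-apoapsis v_a = √[μ(2/r₂ − 1/a_t)] = 2531 m/s.
Δv₂ = v_c2 − v_a = 1238 m/s.
= 1.238 km/s.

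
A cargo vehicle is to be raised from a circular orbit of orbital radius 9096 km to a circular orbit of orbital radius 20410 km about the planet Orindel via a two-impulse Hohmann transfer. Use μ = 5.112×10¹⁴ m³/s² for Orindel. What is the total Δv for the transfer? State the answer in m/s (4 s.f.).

Δv_total ≈ 2396 m/s

r₁ = 9096 km = 9.096×10⁶ m.
r₂ = 20410 km = 2.041×10⁷ m.
Transfer ellipse a_t = (r₁ + r₂)/2 = 1.475×10⁷ m.
At r₁: circular v_c1 = √(μ/r₁) = 7497 m/s; transfer-periapsis v_p = √[μ(2/r₁ − 1/a_t)] = 8818 m/s.
Δv₁ = v_p − v_c1 = 1321 m/s.
At r₂: circular v_c2 = √(μ/r₂) = 5005 m/s; transfer-apoapsis v_a = √[μ(2/r₂ − 1/a_t)] = 3930 m/s.
Δv₂ = v_c2 − v_a = 1075 m/s.
Total Δv = Δv₁ + Δv₂ = 2396 m/s.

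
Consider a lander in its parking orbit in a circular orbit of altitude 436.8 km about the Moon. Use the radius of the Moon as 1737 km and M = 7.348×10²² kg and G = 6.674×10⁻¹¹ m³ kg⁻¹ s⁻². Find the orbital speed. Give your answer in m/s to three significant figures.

μ = GM = 6.674×10⁻¹¹ × 7.348×10²² = 4.904×10¹² m³/s².
r = 1737 + 436.8 = 2173.8 km = 2.1738×10⁶ m.
For a circular orbit v = √(μ/r) = √(4.904×10¹² / 2.174×10⁶) = √(2.256×10⁶) = 1502 m/s.

v ≈ 1500 m/s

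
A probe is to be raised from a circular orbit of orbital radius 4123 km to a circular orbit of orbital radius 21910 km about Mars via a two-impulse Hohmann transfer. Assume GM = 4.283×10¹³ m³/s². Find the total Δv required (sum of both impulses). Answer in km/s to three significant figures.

Δv_total ≈ 1.57 km/s

r₁ = 4123 km = 4.123×10⁶ m.
r₂ = 21910 km = 2.191×10⁷ m.
Transfer ellipse a_t = (r₁ + r₂)/2 = 1.302×10⁷ m.
At r₁: circular v_c1 = √(μ/r₁) = 3223 m/s; transfer-periapsis v_p = √[μ(2/r₁ − 1/a_t)] = 4182 m/s.
Δv₁ = v_p − v_c1 = 958.5 m/s.
At r₂: circular v_c2 = √(μ/r₂) = 1398 m/s; transfer-apoapsis v_a = √[μ(2/r₂ − 1/a_t)] = 786.9 m/s.
Δv₂ = v_c2 − v_a = 611.3 m/s.
Total Δv = Δv₁ + Δv₂ = 1570 m/s = 1.570 km/s.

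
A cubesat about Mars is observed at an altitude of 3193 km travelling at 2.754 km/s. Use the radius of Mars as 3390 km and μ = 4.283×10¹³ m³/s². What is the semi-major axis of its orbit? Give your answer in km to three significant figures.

r = 3390 + 3193 = 6583.0 km = 6.583×10⁶ m.
Vis-viva rearranged: 1/a = 2/r − v²/μ = 3.038×10⁻⁷ − 1.771×10⁻⁷ = 1.267×10⁻⁷ m⁻¹.
a = 7.891×10⁶ m = 7890.9 km.

a ≈ 7890 km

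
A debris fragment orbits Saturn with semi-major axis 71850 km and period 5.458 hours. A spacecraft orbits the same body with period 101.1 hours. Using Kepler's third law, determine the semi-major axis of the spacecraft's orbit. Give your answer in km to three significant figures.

a₂ ≈ 5.03×10⁵ km

Kepler's third law: a³ ∝ T², so a₂ = a₁ (T₂/T₁)^(2/3).
T₂/T₁ = 18.52, (T₂/T₁)^(2/3) = 7.001.
a₂ = 71850 × 7.001 = 5.030×10⁵ km.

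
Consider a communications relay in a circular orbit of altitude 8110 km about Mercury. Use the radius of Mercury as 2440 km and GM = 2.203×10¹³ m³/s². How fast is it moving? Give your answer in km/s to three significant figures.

r = 2440 + 8110 = 10550 km = 1.0550×10⁷ m.
For a circular orbit v = √(μ/r) = √(2.203×10¹³ / 1.055×10⁷) = √(2.088×10⁶) = 1445 m/s.
That is 1.445 km/s.

v ≈ 1.45 km/s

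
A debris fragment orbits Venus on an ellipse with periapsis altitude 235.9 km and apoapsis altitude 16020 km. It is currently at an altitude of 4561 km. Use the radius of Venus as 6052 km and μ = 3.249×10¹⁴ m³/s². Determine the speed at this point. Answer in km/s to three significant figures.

r_p = 6052 + 235.9 = 6287.9 km = 6.2879×10⁶ m.
r_a = 6052 + 16020 = 22072 km = 2.2072×10⁷ m.
r = 6052 + 4561 = 10613 km = 1.061×10⁷ m.
Semi-major axis a = (r_p + r_a)/2 = 14180 km = 1.418×10⁷ m.
Vis-viva: v² = μ(2/r − 1/a) = 3.249×10¹⁴ × (1.884×10⁻⁷ − 7.052×10⁻⁸) = 3.831×10⁷ m²/s².
v = 6190 m/s = 6.190 km/s.

v ≈ 6.19 km/s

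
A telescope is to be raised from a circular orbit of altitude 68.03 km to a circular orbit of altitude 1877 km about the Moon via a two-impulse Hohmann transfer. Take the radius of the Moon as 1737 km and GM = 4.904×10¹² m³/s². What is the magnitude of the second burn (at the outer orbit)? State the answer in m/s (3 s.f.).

Δv ≈ 214 m/s

r₁ = 1737 + 68.03 = 1805.0 km = 1.8050×10⁶ m.
r₂ = 1737 + 1877 = 3614.0 km = 3.6140×10⁶ m.
Transfer ellipse a_t = (r₁ + r₂)/2 = 2.710×10⁶ m.
At r₁: circular v_c1 = √(μ/r₁) = 1648 m/s; transfer-perilune v_p = √[μ(2/r₁ − 1/a_t)] = 1904 m/s.
At r₂: circular v_c2 = √(μ/r₂) = 1165 m/s; transfer-apolune v_a = √[μ(2/r₂ − 1/a_t)] = 950.8 m/s.
Δv₂ = v_c2 − v_a = 214.1 m/s.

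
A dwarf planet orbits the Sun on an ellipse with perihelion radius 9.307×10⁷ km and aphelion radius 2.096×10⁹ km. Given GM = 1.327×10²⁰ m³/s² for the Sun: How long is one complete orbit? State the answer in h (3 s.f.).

Semi-major axis a = (r_p + r_a)/2 = (9.3070×10⁷ + 2.0960×10⁹)/2 = 1.0945×10⁹ km = 1.095×10¹² m.
By Kepler's third law T = 2π√(a³/μ) = 2π × 9.941×10⁷ = 6.246×10⁸ s.
= 1.735×10⁵ h.

T ≈ 173000 h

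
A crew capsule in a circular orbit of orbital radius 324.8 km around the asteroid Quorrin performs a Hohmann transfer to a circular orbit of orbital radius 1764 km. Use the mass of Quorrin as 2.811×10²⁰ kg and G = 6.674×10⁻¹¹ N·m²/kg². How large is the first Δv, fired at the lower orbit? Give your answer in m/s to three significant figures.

Δv ≈ 72.0 m/s

μ = GM = 6.674×10⁻¹¹ × 2.811×10²⁰ = 1.876×10¹⁰ m³/s².
r₁ = 324.8 km = 3.248×10⁵ m.
r₂ = 1764 km = 1.764×10⁶ m.
Transfer ellipse a_t = (r₁ + r₂)/2 = 1.044×10⁶ m.
At r₁: circular v_c1 = √(μ/r₁) = 240.3 m/s; transfer-periapsis v_p = √[μ(2/r₁ − 1/a_t)] = 312.3 m/s.
Δv₁ = v_p − v_c1 = 72.01 m/s.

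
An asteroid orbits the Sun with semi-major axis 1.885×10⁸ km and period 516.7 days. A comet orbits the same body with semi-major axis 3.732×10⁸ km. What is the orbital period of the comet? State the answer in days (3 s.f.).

Kepler's third law: T² ∝ a³, so T₂ = T₁ (a₂/a₁)^(3/2).
a₂/a₁ = 1.980, (a₂/a₁)^(3/2) = 2.786.
T₂ = 516.7 × 2.786 = 1439 days.

T₂ ≈ 1440 days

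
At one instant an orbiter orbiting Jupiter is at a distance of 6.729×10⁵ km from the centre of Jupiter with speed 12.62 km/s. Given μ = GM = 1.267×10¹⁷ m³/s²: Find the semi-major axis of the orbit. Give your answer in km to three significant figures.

a ≈ 5.83×10⁵ km

r = 6.729×10⁸ m.
Vis-viva rearranged: 1/a = 2/r − v²/μ = 2.972×10⁻⁹ − 1.257×10⁻⁹ = 1.715×10⁻⁹ m⁻¹.
a = 5.830×10⁸ m = 5.8303×10⁵ km.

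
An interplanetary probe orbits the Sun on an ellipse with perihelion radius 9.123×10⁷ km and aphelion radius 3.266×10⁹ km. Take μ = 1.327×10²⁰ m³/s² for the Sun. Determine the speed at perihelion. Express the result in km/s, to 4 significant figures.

Semi-major axis a = (r_p + r_a)/2 = 1.6786×10⁹ km = 1.679×10¹² m.
Vis-viva: v² = μ(2/r − 1/a) = 1.327×10²⁰ × (2.192×10⁻¹¹ − 5.957×10⁻¹³) = 2.830×10⁹ m²/s².
v = 53200 m/s = 53.20 km/s.

v ≈ 53.20 km/s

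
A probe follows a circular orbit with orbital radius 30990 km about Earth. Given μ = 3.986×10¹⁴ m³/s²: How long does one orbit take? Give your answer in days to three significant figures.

r = 30990 km = 3.099×10⁷ m.
Kepler's third law: T = 2π√(r³/μ) = 2π√((3.099×10⁷)³ / 3.986×10¹⁴).
r³/μ = 7.467×10⁷ s², so T = 2π × 8.641×10³ = 5.429×10⁴ s.
Converting: 5.429×10⁴ s ÷ 86400 = 0.6284 days.

T ≈ 0.628 days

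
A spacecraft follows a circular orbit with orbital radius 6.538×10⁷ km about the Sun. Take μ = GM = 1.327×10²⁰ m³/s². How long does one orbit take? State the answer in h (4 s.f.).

T ≈ 2533 h

r = 6.538×10⁷ km = 6.538×10¹⁰ m.
Kepler's third law: T = 2π√(r³/μ) = 2π√((6.538×10¹⁰)³ / 1.327×10²⁰).
r³/μ = 2.106×10¹² s², so T = 2π × 1.451×10⁶ = 9.118×10⁶ s.
Converting: 9.118×10⁶ s ÷ 3600 = 2533 h.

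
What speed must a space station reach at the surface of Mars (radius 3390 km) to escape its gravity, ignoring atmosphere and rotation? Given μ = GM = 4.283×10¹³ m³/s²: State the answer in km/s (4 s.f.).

v_esc ≈ 5.027 km/s

r = R = 3.390×10⁶ m.
Escape speed v_esc = √(2μ/r) = √(2 × 4.283×10¹³ / 3.390×10⁶) = √(2.527×10⁷) = 5027 m/s.
= 5.027 km/s.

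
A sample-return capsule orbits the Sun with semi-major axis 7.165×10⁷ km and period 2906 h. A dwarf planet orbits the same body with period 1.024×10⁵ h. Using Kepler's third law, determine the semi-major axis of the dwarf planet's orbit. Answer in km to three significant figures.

a₂ ≈ 7.70×10⁸ km

Kepler's third law: a³ ∝ T², so a₂ = a₁ (T₂/T₁)^(2/3).
T₂/T₁ = 35.24, (T₂/T₁)^(2/3) = 10.75.
a₂ = 7.165×10⁷ × 10.75 = 7.701×10⁸ km.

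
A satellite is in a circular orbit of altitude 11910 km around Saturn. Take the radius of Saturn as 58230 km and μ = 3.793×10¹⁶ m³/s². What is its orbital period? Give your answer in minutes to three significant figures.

T ≈ 316 minutes

r = 58230 + 11910 = 70140 km = 7.0140×10⁷ m.
Kepler's third law: T = 2π√(r³/μ) = 2π√((7.014×10⁷)³ / 3.793×10¹⁶).
r³/μ = 9.097×10⁶ s², so T = 2π × 3.016×10³ = 1.895×10⁴ s.
Converting: 1.895×10⁴ s ÷ 60.00 = 315.9 minutes.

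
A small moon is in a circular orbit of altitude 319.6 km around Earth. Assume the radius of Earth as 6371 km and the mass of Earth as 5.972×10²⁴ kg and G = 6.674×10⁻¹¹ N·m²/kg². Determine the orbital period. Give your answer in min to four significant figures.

μ = GM = 6.674×10⁻¹¹ × 5.972×10²⁴ = 3.986×10¹⁴ m³/s².
r = 6371 + 319.6 = 6690.6 km = 6.6906×10⁶ m.
Kepler's third law: T = 2π√(r³/μ) = 2π√((6.691×10⁶)³ / 3.986×10¹⁴).
r³/μ = 7.514×10⁵ s², so T = 2π × 8.669×10² = 5.447×10³ s.
Converting: 5.447×10³ s ÷ 60.00 = 90.78 min.

T ≈ 90.78 min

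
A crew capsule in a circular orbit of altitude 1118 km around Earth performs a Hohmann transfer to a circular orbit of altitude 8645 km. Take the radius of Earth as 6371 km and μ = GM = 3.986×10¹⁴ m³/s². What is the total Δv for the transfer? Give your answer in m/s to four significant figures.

Δv_total ≈ 2081 m/s

r₁ = 6371 + 1118 = 7489.0 km = 7.4890×10⁶ m.
r₂ = 6371 + 8645 = 15016 km = 1.5016×10⁷ m.
Transfer ellipse a_t = (r₁ + r₂)/2 = 1.125×10⁷ m.
At r₁: circular v_c1 = √(μ/r₁) = 7296 m/s; transfer-perigee v_p = √[μ(2/r₁ − 1/a_t)] = 8428 m/s.
Δv₁ = v_p − v_c1 = 1132 m/s.
At r₂: circular v_c2 = √(μ/r₂) = 5152 m/s; transfer-apogee v_a = √[μ(2/r₂ − 1/a_t)] = 4203 m/s.
Δv₂ = v_c2 − v_a = 949.0 m/s.
Total Δv = Δv₁ + Δv₂ = 2081 m/s.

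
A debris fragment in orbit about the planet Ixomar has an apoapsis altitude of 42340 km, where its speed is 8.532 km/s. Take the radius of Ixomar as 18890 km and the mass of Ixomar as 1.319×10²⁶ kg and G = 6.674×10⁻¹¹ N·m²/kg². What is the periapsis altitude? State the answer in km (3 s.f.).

μ = GM = 6.674×10⁻¹¹ × 1.319×10²⁶ = 8.803×10¹⁵ m³/s².
r_a = 18890 + 42340 = 61230 km = 6.123×10⁷ m.
Specific energy ε = v²/2 − μ/r = -1.074×10⁸ J/kg, so a = −μ/(2ε) = 4.099×10⁷ m.
The apsides satisfy r_p + r_a = 2a, so the periapsis radius is 2a − r_a = 2.076×10⁷ m = 20756 km.
Periapsis altitude = 20756 − 18890 = 1866.1 km.

periapsis altitude ≈ 1870 km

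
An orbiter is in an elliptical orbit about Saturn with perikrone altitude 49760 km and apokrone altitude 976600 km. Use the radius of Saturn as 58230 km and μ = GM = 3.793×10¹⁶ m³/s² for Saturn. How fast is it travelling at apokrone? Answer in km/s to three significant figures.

v ≈ 2.63 km/s

r_p = 58230 + 49760 = 107990 km = 1.0799×10⁸ m.
r_a = 58230 + 976600 = 1034800 km = 1.0348×10⁹ m.
Semi-major axis a = (r_p + r_a)/2 = 5.7141×10⁵ km = 5.714×10⁸ m.
Vis-viva: v² = μ(2/r − 1/a) = 3.793×10¹⁶ × (1.933×10⁻⁹ − 1.750×10⁻⁹) = 6.927×10⁶ m²/s².
v = 2632 m/s = 2.632 km/s.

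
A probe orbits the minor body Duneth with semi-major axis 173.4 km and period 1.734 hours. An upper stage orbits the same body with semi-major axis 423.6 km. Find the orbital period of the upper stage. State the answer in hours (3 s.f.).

Kepler's third law: T² ∝ a³, so T₂ = T₁ (a₂/a₁)^(3/2).
a₂/a₁ = 2.443, (a₂/a₁)^(3/2) = 3.818.
T₂ = 1.734 × 3.818 = 6.621 hours.

T₂ ≈ 6.62 hours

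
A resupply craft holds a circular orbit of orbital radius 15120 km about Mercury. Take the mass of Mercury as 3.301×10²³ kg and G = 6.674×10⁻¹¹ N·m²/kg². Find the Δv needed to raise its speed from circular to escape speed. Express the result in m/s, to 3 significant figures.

μ = GM = 6.674×10⁻¹¹ × 3.301×10²³ = 2.203×10¹³ m³/s².
r = 15120 km = 1.512×10⁷ m.
Circular speed v_c = √(μ/r) = 1207 m/s.
Escape speed v_esc = √(2μ/r) = √2 × v_c = 1707 m/s.
Δv = v_esc − v_c = 500.0 m/s.

Δv ≈ 500 m/s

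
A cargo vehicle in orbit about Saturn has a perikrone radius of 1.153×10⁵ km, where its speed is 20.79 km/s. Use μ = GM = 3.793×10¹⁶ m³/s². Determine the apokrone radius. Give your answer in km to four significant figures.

r_p = 1.153×10⁸ m.
Specific energy ε = v²/2 − μ/r = -1.129×10⁸ J/kg, so a = −μ/(2ε) = 1.680×10⁸ m.
The apsides satisfy r_p + r_a = 2a, so the apokrone radius is 2a − r_p = 2.208×10⁸ m = 2.2079×10⁵ km.

apokrone radius ≈ 2.208×10⁵ km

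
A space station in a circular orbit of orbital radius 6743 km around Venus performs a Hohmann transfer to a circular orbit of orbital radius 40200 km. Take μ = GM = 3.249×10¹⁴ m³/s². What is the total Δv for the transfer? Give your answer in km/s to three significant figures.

r₁ = 6743 km = 6.743×10⁶ m.
r₂ = 40200 km = 4.020×10⁷ m.
Transfer ellipse a_t = (r₁ + r₂)/2 = 2.347×10⁷ m.
At r₁: circular v_c1 = √(μ/r₁) = 6941 m/s; transfer-periapsis v_p = √[μ(2/r₁ − 1/a_t)] = 9084 m/s.
Δv₁ = v_p − v_c1 = 2143 m/s.
At r₂: circular v_c2 = √(μ/r₂) = 2843 m/s; transfer-apoapsis v_a = √[μ(2/r₂ − 1/a_t)] = 1524 m/s.
Δv₂ = v_c2 − v_a = 1319 m/s.
Total Δv = Δv₁ + Δv₂ = 3462 m/s = 3.462 km/s.

Δv_total ≈ 3.46 km/s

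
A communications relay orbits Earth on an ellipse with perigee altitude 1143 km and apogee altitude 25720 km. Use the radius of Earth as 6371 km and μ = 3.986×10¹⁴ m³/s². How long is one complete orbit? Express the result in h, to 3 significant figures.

r_p = 6371 + 1143 = 7514.0 km = 7.5140×10⁶ m.
r_a = 6371 + 25720 = 32091 km = 3.2091×10⁷ m.
Semi-major axis a = (r_p + r_a)/2 = (7514.0 + 32091)/2 = 19802 km = 1.980×10⁷ m.
By Kepler's third law T = 2π√(a³/μ) = 2π × 4.414×10³ = 2.773×10⁴ s.
= 7.704 h.

T ≈ 7.70 h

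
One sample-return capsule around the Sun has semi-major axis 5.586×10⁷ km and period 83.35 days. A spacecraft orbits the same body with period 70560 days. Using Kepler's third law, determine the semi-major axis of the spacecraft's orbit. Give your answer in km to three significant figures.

Kepler's third law: a³ ∝ T², so a₂ = a₁ (T₂/T₁)^(2/3).
T₂/T₁ = 846.6, (T₂/T₁)^(2/3) = 89.49.
a₂ = 5.586×10⁷ × 89.49 = 4.999×10⁹ km.

a₂ ≈ 5.00×10⁹ km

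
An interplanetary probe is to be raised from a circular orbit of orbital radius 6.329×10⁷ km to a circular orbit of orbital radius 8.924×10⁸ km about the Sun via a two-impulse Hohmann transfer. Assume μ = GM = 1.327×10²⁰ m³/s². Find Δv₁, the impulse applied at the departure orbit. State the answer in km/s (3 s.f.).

Δv ≈ 16.8 km/s

r₁ = 6.329×10⁷ km = 6.329×10¹⁰ m.
r₂ = 8.924×10⁸ km = 8.924×10¹¹ m.
Transfer ellipse a_t = (r₁ + r₂)/2 = 4.778×10¹¹ m.
At r₁: circular v_c1 = √(μ/r₁) = 45790 m/s; transfer-perihelion v_p = √[μ(2/r₁ − 1/a_t)] = 62580 m/s.
Δv₁ = v_p − v_c1 = 16790 m/s.
= 16.79 km/s.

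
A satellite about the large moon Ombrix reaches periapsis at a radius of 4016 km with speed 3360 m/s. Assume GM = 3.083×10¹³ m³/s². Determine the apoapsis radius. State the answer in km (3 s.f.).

apoapsis radius ≈ 11200 km

r_p = 4.016×10⁶ m.
Specific energy ε = v²/2 − μ/r = -2.032×10⁶ J/kg, so a = −μ/(2ε) = 7.586×10⁶ m.
The apsides satisfy r_p + r_a = 2a, so the apoapsis radius is 2a − r_p = 1.116×10⁷ m = 11156 km.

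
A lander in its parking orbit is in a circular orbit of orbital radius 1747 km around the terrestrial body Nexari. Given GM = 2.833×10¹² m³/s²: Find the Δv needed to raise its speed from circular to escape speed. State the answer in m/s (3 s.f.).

Δv ≈ 527 m/s

r = 1747 km = 1.747×10⁶ m.
Circular speed v_c = √(μ/r) = 1273 m/s.
Escape speed v_esc = √(2μ/r) = √2 × v_c = 1801 m/s.
Δv = v_esc − v_c = 527.5 m/s.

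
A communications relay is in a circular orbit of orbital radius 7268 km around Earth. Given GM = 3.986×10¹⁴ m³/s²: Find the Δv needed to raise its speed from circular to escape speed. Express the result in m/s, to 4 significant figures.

Δv ≈ 3068 m/s

r = 7268 km = 7.268×10⁶ m.
Circular speed v_c = √(μ/r) = 7406 m/s.
Escape speed v_esc = √(2μ/r) = √2 × v_c = 10470 m/s.
Δv = v_esc − v_c = 3068 m/s.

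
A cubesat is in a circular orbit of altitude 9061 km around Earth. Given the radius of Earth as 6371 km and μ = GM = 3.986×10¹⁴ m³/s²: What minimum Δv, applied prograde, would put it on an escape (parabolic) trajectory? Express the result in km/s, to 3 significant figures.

Δv ≈ 2.11 km/s

r = 6371 + 9061 = 15432 km = 1.5432×10⁷ m.
Circular speed v_c = √(μ/r) = 5082 m/s.
Escape speed v_esc = √(2μ/r) = √2 × v_c = 7187 m/s.
Δv = v_esc − v_c = 2105 m/s = 2.105 km/s.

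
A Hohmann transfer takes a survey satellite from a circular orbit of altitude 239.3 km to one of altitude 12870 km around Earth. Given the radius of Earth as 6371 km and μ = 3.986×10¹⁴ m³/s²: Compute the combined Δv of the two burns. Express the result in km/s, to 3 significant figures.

Δv_total ≈ 3.01 km/s

r₁ = 6371 + 239.3 = 6610.3 km = 6.6103×10⁶ m.
r₂ = 6371 + 12870 = 19241 km = 1.9241×10⁷ m.
Transfer ellipse a_t = (r₁ + r₂)/2 = 1.293×10⁷ m.
At r₁: circular v_c1 = √(μ/r₁) = 7765 m/s; transfer-perigee v_p = √[μ(2/r₁ − 1/a_t)] = 9474 m/s.
Δv₁ = v_p − v_c1 = 1709 m/s.
At r₂: circular v_c2 = √(μ/r₂) = 4552 m/s; transfer-apogee v_a = √[μ(2/r₂ − 1/a_t)] = 3255 m/s.
Δv₂ = v_c2 − v_a = 1297 m/s.
Total Δv = Δv₁ + Δv₂ = 3006 m/s = 3.006 km/s.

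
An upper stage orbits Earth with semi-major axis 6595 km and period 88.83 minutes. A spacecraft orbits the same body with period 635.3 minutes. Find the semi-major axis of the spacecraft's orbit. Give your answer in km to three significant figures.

a₂ ≈ 24500 km

Kepler's third law: a³ ∝ T², so a₂ = a₁ (T₂/T₁)^(2/3).
T₂/T₁ = 7.152, (T₂/T₁)^(2/3) = 3.712.
a₂ = 6595 × 3.712 = 24480 km.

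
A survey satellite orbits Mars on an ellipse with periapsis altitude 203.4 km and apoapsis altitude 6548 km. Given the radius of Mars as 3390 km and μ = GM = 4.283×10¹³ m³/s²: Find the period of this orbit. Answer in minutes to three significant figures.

T ≈ 282 minutes

r_p = 3390 + 203.4 = 3593.4 km = 3.5934×10⁶ m.
r_a = 3390 + 6548 = 9938.0 km = 9.9380×10⁶ m.
Semi-major axis a = (r_p + r_a)/2 = (3593.4 + 9938.0)/2 = 6765.7 km = 6.766×10⁶ m.
By Kepler's third law T = 2π√(a³/μ) = 2π × 2.689×10³ = 1.690×10⁴ s.
= 281.6 minutes.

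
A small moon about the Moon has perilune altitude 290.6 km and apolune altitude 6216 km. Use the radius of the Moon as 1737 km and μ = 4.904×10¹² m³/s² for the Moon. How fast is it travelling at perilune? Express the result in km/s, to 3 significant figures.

v ≈ 1.96 km/s

r_p = 1737 + 290.6 = 2027.6 km = 2.0276×10⁶ m.
r_a = 1737 + 6216 = 7953.0 km = 7.9530×10⁶ m.
Semi-major axis a = (r_p + r_a)/2 = 4990.3 km = 4.990×10⁶ m.
Vis-viva: v² = μ(2/r − 1/a) = 4.904×10¹² × (9.864×10⁻⁷ − 2.004×10⁻⁷) = 3.855×10⁶ m²/s².
v = 1963 m/s = 1.963 km/s.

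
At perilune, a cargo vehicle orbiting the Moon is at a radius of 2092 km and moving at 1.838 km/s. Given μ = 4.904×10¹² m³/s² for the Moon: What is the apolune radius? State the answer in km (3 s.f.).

r_p = 2.092×10⁶ m.
Specific energy ε = v²/2 − μ/r = -6.550×10⁵ J/kg, so a = −μ/(2ε) = 3.743×10⁶ m.
The apsides satisfy r_p + r_a = 2a, so the apolune radius is 2a − r_p = 5.394×10⁶ m = 5394.5 km.

apolune radius ≈ 5390 km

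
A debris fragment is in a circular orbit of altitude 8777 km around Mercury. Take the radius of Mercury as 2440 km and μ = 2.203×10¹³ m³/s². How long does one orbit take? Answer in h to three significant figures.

T ≈ 14.0 h

r = 2440 + 8777 = 11217 km = 1.1217×10⁷ m.
Kepler's third law: T = 2π√(r³/μ) = 2π√((1.122×10⁷)³ / 2.203×10¹³).
r³/μ = 6.406×10⁷ s², so T = 2π × 8.004×10³ = 5.029×10⁴ s.
Converting: 5.029×10⁴ s ÷ 3600 = 13.97 h.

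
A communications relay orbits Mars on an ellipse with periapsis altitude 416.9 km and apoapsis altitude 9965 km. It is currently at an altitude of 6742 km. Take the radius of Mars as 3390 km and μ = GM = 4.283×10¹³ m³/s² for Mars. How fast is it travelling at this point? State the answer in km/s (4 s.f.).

v ≈ 1.861 km/s

r_p = 3390 + 416.9 = 3806.9 km = 3.8069×10⁶ m.
r_a = 3390 + 9965 = 13355 km = 1.3355×10⁷ m.
r = 3390 + 6742 = 10132 km = 1.013×10⁷ m.
Semi-major axis a = (r_p + r_a)/2 = 8581.0 km = 8.581×10⁶ m.
Vis-viva: v² = μ(2/r − 1/a) = 4.283×10¹³ × (1.974×10⁻⁷ − 1.165×10⁻⁷) = 3.463×10⁶ m²/s².
v = 1861 m/s = 1.861 km/s.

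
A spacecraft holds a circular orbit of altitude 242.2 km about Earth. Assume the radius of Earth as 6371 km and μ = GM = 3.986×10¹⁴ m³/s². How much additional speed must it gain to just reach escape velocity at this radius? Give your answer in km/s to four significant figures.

r = 6371 + 242.2 = 6613.2 km = 6.6132×10⁶ m.
Circular speed v_c = √(μ/r) = 7764 m/s.
Escape speed v_esc = √(2μ/r) = √2 × v_c = 10980 m/s.
Δv = v_esc − v_c = 3216 m/s = 3.216 km/s.

Δv ≈ 3.216 km/s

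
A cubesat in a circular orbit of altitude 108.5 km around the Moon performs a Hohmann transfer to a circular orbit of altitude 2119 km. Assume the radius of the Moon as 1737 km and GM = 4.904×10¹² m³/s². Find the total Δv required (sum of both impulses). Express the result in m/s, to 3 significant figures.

Δv_total ≈ 486 m/s

r₁ = 1737 + 108.5 = 1845.5 km = 1.8455×10⁶ m.
r₂ = 1737 + 2119 = 3856.0 km = 3.8560×10⁶ m.
Transfer ellipse a_t = (r₁ + r₂)/2 = 2.851×10⁶ m.
At r₁: circular v_c1 = √(μ/r₁) = 1630 m/s; transfer-perilune v_p = √[μ(2/r₁ − 1/a_t)] = 1896 m/s.
Δv₁ = v_p − v_c1 = 265.7 m/s.
At r₂: circular v_c2 = √(μ/r₂) = 1128 m/s; transfer-apolune v_a = √[μ(2/r₂ − 1/a_t)] = 907.4 m/s.
Δv₂ = v_c2 − v_a = 220.4 m/s.
Total Δv = Δv₁ + Δv₂ = 486.1 m/s.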